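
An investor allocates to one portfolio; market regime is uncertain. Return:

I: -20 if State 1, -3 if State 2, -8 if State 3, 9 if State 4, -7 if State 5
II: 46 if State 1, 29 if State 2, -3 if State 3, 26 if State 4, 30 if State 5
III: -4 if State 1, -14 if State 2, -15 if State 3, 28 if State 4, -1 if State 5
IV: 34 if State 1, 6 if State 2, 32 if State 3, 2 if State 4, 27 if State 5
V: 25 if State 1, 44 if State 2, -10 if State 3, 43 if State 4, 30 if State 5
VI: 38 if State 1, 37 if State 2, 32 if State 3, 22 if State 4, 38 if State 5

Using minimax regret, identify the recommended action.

VI

Column bests: State 1=46, State 2=44, State 3=32, State 4=43, State 5=38.
I regrets: 66, 47, 40, 34, 45 → max 66
II regrets: 0, 15, 35, 17, 8 → max 35
III regrets: 50, 58, 47, 15, 39 → max 58
IV regrets: 12, 38, 0, 41, 11 → max 41
V regrets: 21, 0, 42, 0, 8 → max 42
VI regrets: 8, 7, 0, 21, 0 → max 21
Smallest max regret = 21 → VI.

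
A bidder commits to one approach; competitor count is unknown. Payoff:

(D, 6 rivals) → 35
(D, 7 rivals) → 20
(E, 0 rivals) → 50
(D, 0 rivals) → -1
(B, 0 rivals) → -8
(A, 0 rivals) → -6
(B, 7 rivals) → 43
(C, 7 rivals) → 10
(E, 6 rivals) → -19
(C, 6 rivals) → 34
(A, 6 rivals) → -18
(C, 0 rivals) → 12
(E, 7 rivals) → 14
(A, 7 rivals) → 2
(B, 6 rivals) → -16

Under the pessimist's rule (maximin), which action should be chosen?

Row minima: A=-18, B=-16, C=10, D=-1, E=-19
Best worst-case = 10 → C.

C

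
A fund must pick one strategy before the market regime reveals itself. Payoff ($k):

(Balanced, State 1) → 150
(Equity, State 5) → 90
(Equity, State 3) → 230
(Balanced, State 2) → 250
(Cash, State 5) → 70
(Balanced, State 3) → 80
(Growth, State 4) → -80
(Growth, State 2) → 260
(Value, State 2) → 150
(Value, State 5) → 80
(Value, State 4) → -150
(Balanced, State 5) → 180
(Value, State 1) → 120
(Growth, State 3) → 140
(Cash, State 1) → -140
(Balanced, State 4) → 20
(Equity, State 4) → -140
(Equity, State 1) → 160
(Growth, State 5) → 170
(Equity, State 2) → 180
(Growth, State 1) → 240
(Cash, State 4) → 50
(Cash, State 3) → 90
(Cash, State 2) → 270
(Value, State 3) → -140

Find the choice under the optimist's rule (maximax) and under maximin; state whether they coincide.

Row maxima: Cash=270, Balanced=250, Growth=260, Value=150, Equity=230
Best best-case = 270 → Cash.
Row minima: Cash=-140, Balanced=20, Growth=-80, Value=-150, Equity=-140
Best worst-case = 20 → Balanced.

maximax → Cash; maximin → Balanced (disagree)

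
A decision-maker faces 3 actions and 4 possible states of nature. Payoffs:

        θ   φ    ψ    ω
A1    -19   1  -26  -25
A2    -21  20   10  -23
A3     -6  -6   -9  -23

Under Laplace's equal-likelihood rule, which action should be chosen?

A2

Row averages: A1=-17.25, A2=-3.5, A3=-11
Highest average = -3.5 → A2.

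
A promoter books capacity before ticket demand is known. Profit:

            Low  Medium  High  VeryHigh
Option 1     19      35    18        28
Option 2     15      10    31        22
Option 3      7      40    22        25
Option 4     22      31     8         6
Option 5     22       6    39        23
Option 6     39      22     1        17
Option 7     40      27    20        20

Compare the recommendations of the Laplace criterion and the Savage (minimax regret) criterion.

Row averages: Option 1=25, Option 2=19.5, Option 3=23.5, Option 4=16.75, Option 5=22.5, Option 6=19.75, Option 7=26.75
Highest average = 26.75 → Option 7.
Column bests: Low=40, Medium=40, High=39, VeryHigh=28.
Option 1 regrets: 21, 5, 21, 0 → max 21
Option 2 regrets: 25, 30, 8, 6 → max 30
Option 3 regrets: 33, 0, 17, 3 → max 33
Option 4 regrets: 18, 9, 31, 22 → max 31
Option 5 regrets: 18, 34, 0, 5 → max 34
Option 6 regrets: 1, 18, 38, 11 → max 38
Option 7 regrets: 0, 13, 19, 8 → max 19
Smallest max regret = 19 → Option 7.

laplace → Option 7; minimax regret → Option 7 (agree)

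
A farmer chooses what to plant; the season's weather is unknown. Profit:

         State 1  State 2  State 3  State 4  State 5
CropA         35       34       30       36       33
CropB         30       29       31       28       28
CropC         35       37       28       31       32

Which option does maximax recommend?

CropC

Row maxima: CropA=36, CropB=31, CropC=37
Best best-case = 37 → CropC.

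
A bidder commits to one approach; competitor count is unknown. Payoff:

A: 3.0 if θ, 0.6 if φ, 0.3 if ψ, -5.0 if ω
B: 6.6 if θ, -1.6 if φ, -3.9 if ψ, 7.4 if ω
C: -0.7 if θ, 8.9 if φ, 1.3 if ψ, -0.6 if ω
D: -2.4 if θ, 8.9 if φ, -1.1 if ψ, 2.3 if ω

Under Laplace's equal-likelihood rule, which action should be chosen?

C

Row averages: A=-0.275, B=2.125, C=2.225, D=1.925
Highest average = 2.225 → C.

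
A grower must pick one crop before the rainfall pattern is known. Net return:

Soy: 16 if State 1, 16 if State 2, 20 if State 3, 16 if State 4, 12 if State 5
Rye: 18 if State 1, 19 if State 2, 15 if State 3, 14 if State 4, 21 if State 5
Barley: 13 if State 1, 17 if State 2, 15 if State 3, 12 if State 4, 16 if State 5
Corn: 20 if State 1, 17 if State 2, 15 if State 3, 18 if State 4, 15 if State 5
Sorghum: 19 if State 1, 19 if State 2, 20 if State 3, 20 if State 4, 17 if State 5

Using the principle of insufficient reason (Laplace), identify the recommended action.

Sorghum

Row averages: Soy=16, Rye=17.4, Barley=14.6, Corn=17, Sorghum=19
Highest average = 19 → Sorghum.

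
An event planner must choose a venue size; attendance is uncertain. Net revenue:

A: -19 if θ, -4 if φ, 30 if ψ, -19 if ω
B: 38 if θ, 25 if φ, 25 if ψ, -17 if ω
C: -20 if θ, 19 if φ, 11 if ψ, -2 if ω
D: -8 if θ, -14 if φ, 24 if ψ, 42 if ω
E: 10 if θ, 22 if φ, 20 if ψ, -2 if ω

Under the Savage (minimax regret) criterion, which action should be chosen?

Column bests: θ=38, φ=25, ψ=30, ω=42.
A regrets: 57, 29, 0, 61 → max 61
B regrets: 0, 0, 5, 59 → max 59
C regrets: 58, 6, 19, 44 → max 58
D regrets: 46, 39, 6, 0 → max 46
E regrets: 28, 3, 10, 44 → max 44
Smallest max regret = 44 → E.

E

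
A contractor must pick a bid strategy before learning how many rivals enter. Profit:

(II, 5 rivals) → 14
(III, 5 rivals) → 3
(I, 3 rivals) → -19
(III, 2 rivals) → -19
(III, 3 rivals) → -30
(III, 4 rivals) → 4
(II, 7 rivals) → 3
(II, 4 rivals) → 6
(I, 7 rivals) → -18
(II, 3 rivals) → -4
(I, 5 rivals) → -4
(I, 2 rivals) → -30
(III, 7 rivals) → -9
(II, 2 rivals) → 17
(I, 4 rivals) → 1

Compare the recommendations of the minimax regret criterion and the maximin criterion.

Column bests: 2 rivals=17, 3 rivals=-4, 4 rivals=6, 5 rivals=14, 7 rivals=3.
I regrets: 47, 15, 5, 18, 21 → max 47
II regrets: 0, 0, 0, 0, 0 → max 0
III regrets: 36, 26, 2, 11, 12 → max 36
Smallest max regret = 0 → II.
Row minima: I=-30, II=-4, III=-30
Best worst-case = -4 → II.

minimax regret → II; maximin → II (agree)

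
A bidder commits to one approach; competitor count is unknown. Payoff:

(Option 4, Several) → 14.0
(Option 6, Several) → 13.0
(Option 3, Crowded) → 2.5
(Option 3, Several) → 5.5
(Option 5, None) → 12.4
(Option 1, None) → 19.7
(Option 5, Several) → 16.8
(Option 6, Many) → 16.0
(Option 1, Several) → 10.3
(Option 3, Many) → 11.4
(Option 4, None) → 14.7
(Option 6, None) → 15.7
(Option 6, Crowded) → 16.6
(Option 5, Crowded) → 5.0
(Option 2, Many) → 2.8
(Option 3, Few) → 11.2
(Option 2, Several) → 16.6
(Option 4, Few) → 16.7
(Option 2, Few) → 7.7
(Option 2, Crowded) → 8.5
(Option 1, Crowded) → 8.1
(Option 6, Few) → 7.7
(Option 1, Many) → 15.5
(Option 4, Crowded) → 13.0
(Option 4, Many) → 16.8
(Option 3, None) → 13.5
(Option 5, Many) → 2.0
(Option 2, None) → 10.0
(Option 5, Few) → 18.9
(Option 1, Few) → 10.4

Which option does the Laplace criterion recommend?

Option 4

Row averages: Option 1=12.8, Option 2=9.12, Option 3=8.82, Option 4=15.04, Option 5=11.02, Option 6=13.8
Highest average = 15.04 → Option 4.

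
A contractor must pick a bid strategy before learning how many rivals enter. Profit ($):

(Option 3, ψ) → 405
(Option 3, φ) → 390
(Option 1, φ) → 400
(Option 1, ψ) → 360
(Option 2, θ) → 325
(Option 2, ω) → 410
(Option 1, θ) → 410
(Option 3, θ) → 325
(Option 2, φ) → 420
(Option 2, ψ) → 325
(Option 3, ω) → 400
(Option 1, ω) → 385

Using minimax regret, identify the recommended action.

Option 1

Column bests: θ=410, φ=420, ψ=405, ω=410.
Option 1 regrets: 0, 20, 45, 25 → max 45
Option 2 regrets: 85, 0, 80, 0 → max 85
Option 3 regrets: 85, 30, 0, 10 → max 85
Smallest max regret = 45 → Option 1.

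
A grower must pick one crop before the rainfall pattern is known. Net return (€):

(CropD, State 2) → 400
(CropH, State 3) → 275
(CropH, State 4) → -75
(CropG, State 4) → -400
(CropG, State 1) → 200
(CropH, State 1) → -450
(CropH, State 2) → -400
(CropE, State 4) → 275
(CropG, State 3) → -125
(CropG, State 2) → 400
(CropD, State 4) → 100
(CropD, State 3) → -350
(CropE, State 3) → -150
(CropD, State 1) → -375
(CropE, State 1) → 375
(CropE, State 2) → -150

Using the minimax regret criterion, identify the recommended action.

Column bests: State 1=375, State 2=400, State 3=275, State 4=275.
CropG regrets: 175, 0, 400, 675 → max 675
CropE regrets: 0, 550, 425, 0 → max 550
CropD regrets: 750, 0, 625, 175 → max 750
CropH regrets: 825, 800, 0, 350 → max 825
Smallest max regret = 550 → CropE.

CropE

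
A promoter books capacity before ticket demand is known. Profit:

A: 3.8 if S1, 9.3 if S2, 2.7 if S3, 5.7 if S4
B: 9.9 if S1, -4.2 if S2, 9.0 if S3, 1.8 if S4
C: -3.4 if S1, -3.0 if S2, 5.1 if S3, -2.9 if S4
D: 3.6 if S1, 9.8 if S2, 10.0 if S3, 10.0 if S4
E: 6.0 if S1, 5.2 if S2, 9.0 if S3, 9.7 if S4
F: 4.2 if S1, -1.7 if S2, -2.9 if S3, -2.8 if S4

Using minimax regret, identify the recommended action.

E

Column bests: S1=9.9, S2=9.8, S3=10.0, S4=10.0.
A regrets: 6.1, 0.5, 7.3, 4.3 → max 7.3
B regrets: 0.0, 14.0, 1.0, 8.2 → max 14.0
C regrets: 13.3, 12.8, 4.9, 12.9 → max 13.3
D regrets: 6.3, 0.0, 0.0, 0.0 → max 6.3
E regrets: 3.9, 4.6, 1.0, 0.3 → max 4.6
F regrets: 5.7, 11.5, 12.9, 12.8 → max 12.9
Smallest max regret = 4.6 → E.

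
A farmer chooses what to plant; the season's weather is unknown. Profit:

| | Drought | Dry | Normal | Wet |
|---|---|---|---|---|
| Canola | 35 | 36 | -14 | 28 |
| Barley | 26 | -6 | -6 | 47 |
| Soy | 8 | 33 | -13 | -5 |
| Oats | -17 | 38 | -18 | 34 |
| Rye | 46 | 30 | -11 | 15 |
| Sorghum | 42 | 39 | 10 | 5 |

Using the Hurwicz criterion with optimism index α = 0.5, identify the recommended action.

Canola: 0.5·36 + 0.5·(-14) = 11
Barley: 0.5·47 + 0.5·(-6) = 20.5
Soy: 0.5·33 + 0.5·(-13) = 10
Oats: 0.5·38 + 0.5·(-18) = 10
Rye: 0.5·46 + 0.5·(-11) = 17.5
Sorghum: 0.5·42 + 0.5·5 = 23.5
Highest Hurwicz score = 23.5 → Sorghum.

Sorghum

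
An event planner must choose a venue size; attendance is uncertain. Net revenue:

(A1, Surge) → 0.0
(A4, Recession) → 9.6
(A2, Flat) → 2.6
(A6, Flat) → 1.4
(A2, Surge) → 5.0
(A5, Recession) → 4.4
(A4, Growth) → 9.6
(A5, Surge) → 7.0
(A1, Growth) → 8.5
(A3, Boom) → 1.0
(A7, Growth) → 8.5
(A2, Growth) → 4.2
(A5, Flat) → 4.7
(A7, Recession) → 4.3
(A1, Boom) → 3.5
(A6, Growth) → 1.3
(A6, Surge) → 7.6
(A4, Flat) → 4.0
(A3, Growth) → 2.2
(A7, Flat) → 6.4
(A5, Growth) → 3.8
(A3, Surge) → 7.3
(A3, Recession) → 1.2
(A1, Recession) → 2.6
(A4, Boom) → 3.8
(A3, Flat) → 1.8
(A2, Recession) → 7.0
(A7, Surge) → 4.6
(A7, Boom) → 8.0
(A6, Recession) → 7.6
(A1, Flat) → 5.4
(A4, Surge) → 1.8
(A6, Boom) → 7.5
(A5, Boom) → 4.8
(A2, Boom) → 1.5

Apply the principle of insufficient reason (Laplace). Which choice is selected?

Row averages: A1=4, A2=4.06, A3=2.7, A4=5.76, A5=4.94, A6=5.08, A7=6.36
Highest average = 6.36 → A7.

A7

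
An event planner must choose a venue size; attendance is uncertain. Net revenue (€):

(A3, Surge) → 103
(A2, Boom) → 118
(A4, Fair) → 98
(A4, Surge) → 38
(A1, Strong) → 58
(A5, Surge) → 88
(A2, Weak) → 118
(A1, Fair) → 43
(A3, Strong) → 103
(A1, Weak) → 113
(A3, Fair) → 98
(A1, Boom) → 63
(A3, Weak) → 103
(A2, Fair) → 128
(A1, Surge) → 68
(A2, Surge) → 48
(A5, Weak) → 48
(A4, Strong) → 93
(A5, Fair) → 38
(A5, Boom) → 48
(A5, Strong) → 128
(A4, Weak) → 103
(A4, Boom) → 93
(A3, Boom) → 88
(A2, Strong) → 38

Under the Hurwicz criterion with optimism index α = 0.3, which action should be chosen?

A1: 0.3·113 + 0.7·43 = 64
A2: 0.3·128 + 0.7·38 = 65
A3: 0.3·103 + 0.7·88 = 92.5
A4: 0.3·103 + 0.7·38 = 57.5
A5: 0.3·128 + 0.7·38 = 65
Highest Hurwicz score = 92.5 → A3.

A3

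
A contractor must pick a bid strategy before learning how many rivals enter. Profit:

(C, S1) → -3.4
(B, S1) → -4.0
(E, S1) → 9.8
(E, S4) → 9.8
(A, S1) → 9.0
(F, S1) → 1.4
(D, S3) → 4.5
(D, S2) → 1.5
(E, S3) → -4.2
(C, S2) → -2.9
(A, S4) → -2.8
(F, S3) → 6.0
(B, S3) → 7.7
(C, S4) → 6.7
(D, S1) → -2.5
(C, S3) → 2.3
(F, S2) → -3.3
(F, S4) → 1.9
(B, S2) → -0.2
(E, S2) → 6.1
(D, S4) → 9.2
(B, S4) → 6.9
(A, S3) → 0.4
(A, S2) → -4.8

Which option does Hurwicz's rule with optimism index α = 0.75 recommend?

E

A: 0.75·9.0 + 0.25·(-4.8) = 5.55
B: 0.75·7.7 + 0.25·(-4.0) = 4.775
C: 0.75·6.7 + 0.25·(-3.4) = 4.175
D: 0.75·9.2 + 0.25·(-2.5) = 6.275
E: 0.75·9.8 + 0.25·(-4.2) = 6.3
F: 0.75·6.0 + 0.25·(-3.3) = 3.675
Highest Hurwicz score = 6.3 → E.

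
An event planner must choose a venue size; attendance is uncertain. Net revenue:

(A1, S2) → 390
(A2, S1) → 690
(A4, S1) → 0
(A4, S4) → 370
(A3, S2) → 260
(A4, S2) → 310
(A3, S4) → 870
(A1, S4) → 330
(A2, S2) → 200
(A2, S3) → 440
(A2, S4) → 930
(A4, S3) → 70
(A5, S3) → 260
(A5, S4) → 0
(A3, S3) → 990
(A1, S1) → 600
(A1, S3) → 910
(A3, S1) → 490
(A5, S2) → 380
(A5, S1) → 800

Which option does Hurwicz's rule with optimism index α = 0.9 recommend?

A1: 0.9·910 + 0.1·330 = 852
A2: 0.9·930 + 0.1·200 = 857
A3: 0.9·990 + 0.1·260 = 917
A4: 0.9·370 + 0.1·0 = 333
A5: 0.9·800 + 0.1·0 = 720
Highest Hurwicz score = 917 → A3.

A3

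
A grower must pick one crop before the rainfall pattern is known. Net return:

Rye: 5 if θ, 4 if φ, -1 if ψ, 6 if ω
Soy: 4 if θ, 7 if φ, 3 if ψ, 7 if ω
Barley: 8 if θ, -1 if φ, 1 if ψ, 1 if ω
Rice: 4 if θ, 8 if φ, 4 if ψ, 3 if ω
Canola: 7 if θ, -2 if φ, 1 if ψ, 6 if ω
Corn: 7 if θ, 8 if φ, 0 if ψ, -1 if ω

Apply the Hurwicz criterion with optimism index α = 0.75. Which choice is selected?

Rice

Rye: 0.75·6 + 0.25·(-1) = 4.25
Soy: 0.75·7 + 0.25·3 = 6
Barley: 0.75·8 + 0.25·(-1) = 5.75
Rice: 0.75·8 + 0.25·3 = 6.75
Canola: 0.75·7 + 0.25·(-2) = 4.75
Corn: 0.75·8 + 0.25·(-1) = 5.75
Highest Hurwicz score = 6.75 → Rice.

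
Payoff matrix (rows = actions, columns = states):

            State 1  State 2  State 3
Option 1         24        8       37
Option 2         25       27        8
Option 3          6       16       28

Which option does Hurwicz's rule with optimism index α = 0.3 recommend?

Option 1

Option 1: 0.3·37 + 0.7·8 = 16.7
Option 2: 0.3·27 + 0.7·8 = 13.7
Option 3: 0.3·28 + 0.7·6 = 12.6
Highest Hurwicz score = 16.7 → Option 1.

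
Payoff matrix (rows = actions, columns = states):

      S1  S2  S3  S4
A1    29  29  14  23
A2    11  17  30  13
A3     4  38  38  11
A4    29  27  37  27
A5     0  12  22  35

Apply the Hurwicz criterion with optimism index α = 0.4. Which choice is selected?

A1: 0.4·29 + 0.6·14 = 20
A2: 0.4·30 + 0.6·11 = 18.6
A3: 0.4·38 + 0.6·4 = 17.6
A4: 0.4·37 + 0.6·27 = 31
A5: 0.4·35 + 0.6·0 = 14
Highest Hurwicz score = 31 → A4.

A4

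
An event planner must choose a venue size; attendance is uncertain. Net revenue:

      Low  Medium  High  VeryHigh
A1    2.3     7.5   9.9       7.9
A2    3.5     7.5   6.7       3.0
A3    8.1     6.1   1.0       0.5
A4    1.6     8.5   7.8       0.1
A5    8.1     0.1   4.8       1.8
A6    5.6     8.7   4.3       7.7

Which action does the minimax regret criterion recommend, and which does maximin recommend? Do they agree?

Column bests: Low=8.1, Medium=8.7, High=9.9, VeryHigh=7.9.
A1 regrets: 5.8, 1.2, 0.0, 0.0 → max 5.8
A2 regrets: 4.6, 1.2, 3.2, 4.9 → max 4.9
A3 regrets: 0.0, 2.6, 8.9, 7.4 → max 8.9
A4 regrets: 6.5, 0.2, 2.1, 7.8 → max 7.8
A5 regrets: 0.0, 8.6, 5.1, 6.1 → max 8.6
A6 regrets: 2.5, 0.0, 5.6, 0.2 → max 5.6
Smallest max regret = 4.9 → A2.
Row minima: A1=2.3, A2=3.0, A3=0.5, A4=0.1, A5=0.1, A6=4.3
Best worst-case = 4.3 → A6.

minimax regret → A2; maximin → A6 (disagree)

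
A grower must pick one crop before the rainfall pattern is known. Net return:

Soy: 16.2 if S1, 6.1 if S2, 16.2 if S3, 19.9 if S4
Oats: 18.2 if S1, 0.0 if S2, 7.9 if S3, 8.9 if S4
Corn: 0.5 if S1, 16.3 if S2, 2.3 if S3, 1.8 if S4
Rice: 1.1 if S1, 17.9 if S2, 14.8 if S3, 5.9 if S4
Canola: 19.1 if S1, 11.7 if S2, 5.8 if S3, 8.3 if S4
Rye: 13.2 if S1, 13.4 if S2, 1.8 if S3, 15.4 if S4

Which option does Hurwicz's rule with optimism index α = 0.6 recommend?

Soy: 0.6·19.9 + 0.4·6.1 = 14.38
Oats: 0.6·18.2 + 0.4·0.0 = 10.92
Corn: 0.6·16.3 + 0.4·0.5 = 9.98
Rice: 0.6·17.9 + 0.4·1.1 = 11.18
Canola: 0.6·19.1 + 0.4·5.8 = 13.78
Rye: 0.6·15.4 + 0.4·1.8 = 9.96
Highest Hurwicz score = 14.38 → Soy.

Soy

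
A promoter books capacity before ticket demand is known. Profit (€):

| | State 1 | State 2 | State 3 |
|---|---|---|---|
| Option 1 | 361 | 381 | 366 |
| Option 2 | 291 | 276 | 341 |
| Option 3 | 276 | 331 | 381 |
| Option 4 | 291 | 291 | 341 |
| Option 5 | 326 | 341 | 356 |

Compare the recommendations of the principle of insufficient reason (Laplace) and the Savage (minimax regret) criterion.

Row averages: Option 1=1108/3, Option 2=908/3, Option 3=988/3, Option 4=923/3, Option 5=341
Highest average = 1108/3 → Option 1.
Column bests: State 1=361, State 2=381, State 3=381.
Option 1 regrets: 0, 0, 15 → max 15
Option 2 regrets: 70, 105, 40 → max 105
Option 3 regrets: 85, 50, 0 → max 85
Option 4 regrets: 70, 90, 40 → max 90
Option 5 regrets: 35, 40, 25 → max 40
Smallest max regret = 15 → Option 1.

laplace → Option 1; minimax regret → Option 1 (agree)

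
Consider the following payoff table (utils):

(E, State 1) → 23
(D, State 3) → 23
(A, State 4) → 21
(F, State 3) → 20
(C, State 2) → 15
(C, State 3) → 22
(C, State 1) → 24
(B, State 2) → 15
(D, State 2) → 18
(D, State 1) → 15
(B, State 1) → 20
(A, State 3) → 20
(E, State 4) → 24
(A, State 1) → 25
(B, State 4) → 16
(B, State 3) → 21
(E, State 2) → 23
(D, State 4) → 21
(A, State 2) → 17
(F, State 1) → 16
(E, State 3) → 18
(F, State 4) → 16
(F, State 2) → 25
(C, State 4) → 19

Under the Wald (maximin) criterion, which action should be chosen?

E

Row minima: A=17, B=15, C=15, D=15, E=18, F=16
Best worst-case = 18 → E.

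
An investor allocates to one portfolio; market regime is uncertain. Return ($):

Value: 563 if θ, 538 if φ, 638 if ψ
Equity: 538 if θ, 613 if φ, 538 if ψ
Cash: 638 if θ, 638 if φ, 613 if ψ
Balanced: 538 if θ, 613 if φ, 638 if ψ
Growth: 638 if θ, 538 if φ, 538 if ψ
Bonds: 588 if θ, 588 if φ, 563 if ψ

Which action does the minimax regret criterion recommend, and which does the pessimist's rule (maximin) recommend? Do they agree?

Column bests: θ=638, φ=638, ψ=638.
Value regrets: 75, 100, 0 → max 100
Equity regrets: 100, 25, 100 → max 100
Cash regrets: 0, 0, 25 → max 25
Balanced regrets: 100, 25, 0 → max 100
Growth regrets: 0, 100, 100 → max 100
Bonds regrets: 50, 50, 75 → max 75
Smallest max regret = 25 → Cash.
Row minima: Value=538, Equity=538, Cash=613, Balanced=538, Growth=538, Bonds=563
Best worst-case = 613 → Cash.

minimax regret → Cash; maximin → Cash (agree)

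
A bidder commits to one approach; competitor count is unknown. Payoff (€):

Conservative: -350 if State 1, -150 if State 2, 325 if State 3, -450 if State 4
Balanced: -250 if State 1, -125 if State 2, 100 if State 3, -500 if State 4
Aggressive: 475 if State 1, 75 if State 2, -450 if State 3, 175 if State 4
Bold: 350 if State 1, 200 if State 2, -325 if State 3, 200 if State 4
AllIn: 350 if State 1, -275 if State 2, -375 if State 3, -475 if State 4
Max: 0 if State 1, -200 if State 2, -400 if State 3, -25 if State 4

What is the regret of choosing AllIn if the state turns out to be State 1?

125

Best payoff under State 1 is 475.
Regret = 475 − 350 = 125.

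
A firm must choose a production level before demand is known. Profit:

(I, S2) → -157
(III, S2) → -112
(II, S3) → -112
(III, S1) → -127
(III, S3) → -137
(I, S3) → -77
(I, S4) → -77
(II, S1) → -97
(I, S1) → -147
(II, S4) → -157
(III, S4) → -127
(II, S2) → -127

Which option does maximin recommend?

Row minima: I=-157, II=-157, III=-137
Best worst-case = -137 → III.

III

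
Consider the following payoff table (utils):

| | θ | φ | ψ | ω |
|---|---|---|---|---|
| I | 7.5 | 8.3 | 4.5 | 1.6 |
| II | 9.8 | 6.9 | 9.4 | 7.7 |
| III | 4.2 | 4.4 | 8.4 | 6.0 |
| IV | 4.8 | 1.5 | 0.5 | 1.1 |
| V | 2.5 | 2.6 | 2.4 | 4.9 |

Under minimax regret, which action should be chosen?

II

Column bests: θ=9.8, φ=8.3, ψ=9.4, ω=7.7.
I regrets: 2.3, 0.0, 4.9, 6.1 → max 6.1
II regrets: 0.0, 1.4, 0.0, 0.0 → max 1.4
III regrets: 5.6, 3.9, 1.0, 1.7 → max 5.6
IV regrets: 5.0, 6.8, 8.9, 6.6 → max 8.9
V regrets: 7.3, 5.7, 7.0, 2.8 → max 7.3
Smallest max regret = 1.4 → II.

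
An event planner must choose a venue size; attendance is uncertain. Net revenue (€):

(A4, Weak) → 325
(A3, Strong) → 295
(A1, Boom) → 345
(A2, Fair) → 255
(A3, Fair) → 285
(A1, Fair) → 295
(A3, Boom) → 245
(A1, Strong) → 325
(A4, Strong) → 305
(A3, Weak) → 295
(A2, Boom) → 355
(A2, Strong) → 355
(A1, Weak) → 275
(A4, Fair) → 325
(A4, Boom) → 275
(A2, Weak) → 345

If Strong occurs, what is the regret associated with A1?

30

Best payoff under Strong is 355.
Regret = 355 − 325 = 30.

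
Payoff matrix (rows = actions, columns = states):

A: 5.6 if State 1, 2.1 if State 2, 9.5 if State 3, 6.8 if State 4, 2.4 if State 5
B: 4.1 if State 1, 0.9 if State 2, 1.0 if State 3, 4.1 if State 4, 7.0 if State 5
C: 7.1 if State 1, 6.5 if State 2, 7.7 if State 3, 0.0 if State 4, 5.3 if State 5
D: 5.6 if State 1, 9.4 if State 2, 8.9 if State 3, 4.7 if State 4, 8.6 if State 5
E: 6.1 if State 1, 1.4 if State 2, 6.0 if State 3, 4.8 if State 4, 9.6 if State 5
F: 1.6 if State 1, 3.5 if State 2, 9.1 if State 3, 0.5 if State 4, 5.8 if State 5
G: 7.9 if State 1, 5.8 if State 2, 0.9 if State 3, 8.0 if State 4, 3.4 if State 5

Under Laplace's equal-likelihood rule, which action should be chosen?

D

Row averages: A=5.28, B=3.42, C=5.32, D=7.44, E=5.58, F=4.1, G=5.2
Highest average = 7.44 → D.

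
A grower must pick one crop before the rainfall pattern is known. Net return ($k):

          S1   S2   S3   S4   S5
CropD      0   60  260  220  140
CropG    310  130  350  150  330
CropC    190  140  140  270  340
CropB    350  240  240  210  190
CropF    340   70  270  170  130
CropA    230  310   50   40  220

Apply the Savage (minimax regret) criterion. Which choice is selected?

CropB

Column bests: S1=350, S2=310, S3=350, S4=270, S5=340.
CropD regrets: 350, 250, 90, 50, 200 → max 350
CropG regrets: 40, 180, 0, 120, 10 → max 180
CropC regrets: 160, 170, 210, 0, 0 → max 210
CropB regrets: 0, 70, 110, 60, 150 → max 150
CropF regrets: 10, 240, 80, 100, 210 → max 240
CropA regrets: 120, 0, 300, 230, 120 → max 300
Smallest max regret = 150 → CropB.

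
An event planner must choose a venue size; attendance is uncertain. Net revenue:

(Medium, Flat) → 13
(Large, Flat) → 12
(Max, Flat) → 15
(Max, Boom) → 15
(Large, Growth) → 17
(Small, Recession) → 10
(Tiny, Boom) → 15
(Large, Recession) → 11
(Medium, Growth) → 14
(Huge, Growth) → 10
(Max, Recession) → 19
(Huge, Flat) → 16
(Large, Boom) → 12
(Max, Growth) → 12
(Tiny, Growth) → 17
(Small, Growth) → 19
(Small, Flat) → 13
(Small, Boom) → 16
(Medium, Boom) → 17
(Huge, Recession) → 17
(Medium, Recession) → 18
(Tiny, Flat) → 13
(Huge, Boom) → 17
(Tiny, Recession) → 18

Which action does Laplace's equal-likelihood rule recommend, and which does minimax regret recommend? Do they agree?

Row averages: Tiny=15.75, Small=14.5, Medium=15.5, Large=13, Huge=15, Max=15.25
Highest average = 15.75 → Tiny.
Column bests: Recession=19, Flat=16, Growth=19, Boom=17.
Tiny regrets: 1, 3, 2, 2 → max 3
Small regrets: 9, 3, 0, 1 → max 9
Medium regrets: 1, 3, 5, 0 → max 5
Large regrets: 8, 4, 2, 5 → max 8
Huge regrets: 2, 0, 9, 0 → max 9
Max regrets: 0, 1, 7, 2 → max 7
Smallest max regret = 3 → Tiny.

laplace → Tiny; minimax regret → Tiny (agree)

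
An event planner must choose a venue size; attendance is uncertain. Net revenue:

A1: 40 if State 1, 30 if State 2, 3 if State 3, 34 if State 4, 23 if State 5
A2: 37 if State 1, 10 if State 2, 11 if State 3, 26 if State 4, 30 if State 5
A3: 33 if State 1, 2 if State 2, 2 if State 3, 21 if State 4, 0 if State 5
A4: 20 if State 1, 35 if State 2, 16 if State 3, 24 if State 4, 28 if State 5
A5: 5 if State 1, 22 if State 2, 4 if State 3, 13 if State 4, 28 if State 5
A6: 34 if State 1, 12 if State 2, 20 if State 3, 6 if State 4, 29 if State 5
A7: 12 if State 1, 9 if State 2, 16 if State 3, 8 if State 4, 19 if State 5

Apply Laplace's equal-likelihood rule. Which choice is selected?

A1

Row averages: A1=26, A2=22.8, A3=11.6, A4=24.6, A5=14.4, A6=20.2, A7=12.8
Highest average = 26 → A1.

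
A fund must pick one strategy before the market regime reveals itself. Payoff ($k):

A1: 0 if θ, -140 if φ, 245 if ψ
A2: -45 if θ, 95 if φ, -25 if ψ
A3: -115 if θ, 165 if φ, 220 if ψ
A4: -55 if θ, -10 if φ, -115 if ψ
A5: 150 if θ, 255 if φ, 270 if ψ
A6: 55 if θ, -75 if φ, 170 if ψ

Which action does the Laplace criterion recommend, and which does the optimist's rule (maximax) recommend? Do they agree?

laplace → A5; maximax → A5 (agree)

Row averages: A1=35, A2=25/3, A3=90, A4=-60, A5=225, A6=50
Highest average = 225 → A5.
Row maxima: A1=245, A2=95, A3=220, A4=-10, A5=270, A6=170
Best best-case = 270 → A5.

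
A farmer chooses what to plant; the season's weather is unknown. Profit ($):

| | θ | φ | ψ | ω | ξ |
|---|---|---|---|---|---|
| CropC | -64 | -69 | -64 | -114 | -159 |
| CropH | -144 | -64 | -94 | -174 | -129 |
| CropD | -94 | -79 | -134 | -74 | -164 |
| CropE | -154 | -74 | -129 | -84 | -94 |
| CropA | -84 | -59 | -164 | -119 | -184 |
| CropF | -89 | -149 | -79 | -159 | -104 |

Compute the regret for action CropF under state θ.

Best payoff under θ is -64.
Regret = -64 − (-89) = 25.

25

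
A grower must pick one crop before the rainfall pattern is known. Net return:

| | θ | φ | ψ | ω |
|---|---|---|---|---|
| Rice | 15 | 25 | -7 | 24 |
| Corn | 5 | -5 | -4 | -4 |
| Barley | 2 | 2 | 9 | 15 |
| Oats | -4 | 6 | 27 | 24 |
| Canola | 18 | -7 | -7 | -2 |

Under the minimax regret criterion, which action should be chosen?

Oats

Column bests: θ=18, φ=25, ψ=27, ω=24.
Rice regrets: 3, 0, 34, 0 → max 34
Corn regrets: 13, 30, 31, 28 → max 31
Barley regrets: 16, 23, 18, 9 → max 23
Oats regrets: 22, 19, 0, 0 → max 22
Canola regrets: 0, 32, 34, 26 → max 34
Smallest max regret = 22 → Oats.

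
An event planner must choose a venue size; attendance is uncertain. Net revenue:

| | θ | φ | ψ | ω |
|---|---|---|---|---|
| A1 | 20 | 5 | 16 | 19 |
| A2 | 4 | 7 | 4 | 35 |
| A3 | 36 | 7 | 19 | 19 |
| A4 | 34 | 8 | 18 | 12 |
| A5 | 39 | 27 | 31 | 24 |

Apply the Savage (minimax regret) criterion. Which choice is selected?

A5

Column bests: θ=39, φ=27, ψ=31, ω=35.
A1 regrets: 19, 22, 15, 16 → max 22
A2 regrets: 35, 20, 27, 0 → max 35
A3 regrets: 3, 20, 12, 16 → max 20
A4 regrets: 5, 19, 13, 23 → max 23
A5 regrets: 0, 0, 0, 11 → max 11
Smallest max regret = 11 → A5.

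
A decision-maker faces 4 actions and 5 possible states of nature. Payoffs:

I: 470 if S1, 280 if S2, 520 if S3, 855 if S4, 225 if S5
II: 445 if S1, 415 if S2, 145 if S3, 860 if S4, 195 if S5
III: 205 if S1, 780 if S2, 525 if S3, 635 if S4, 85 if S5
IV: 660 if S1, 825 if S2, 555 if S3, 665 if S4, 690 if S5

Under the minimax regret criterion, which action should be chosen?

Column bests: S1=660, S2=825, S3=555, S4=860, S5=690.
I regrets: 190, 545, 35, 5, 465 → max 545
II regrets: 215, 410, 410, 0, 495 → max 495
III regrets: 455, 45, 30, 225, 605 → max 605
IV regrets: 0, 0, 0, 195, 0 → max 195
Smallest max regret = 195 → IV.

IV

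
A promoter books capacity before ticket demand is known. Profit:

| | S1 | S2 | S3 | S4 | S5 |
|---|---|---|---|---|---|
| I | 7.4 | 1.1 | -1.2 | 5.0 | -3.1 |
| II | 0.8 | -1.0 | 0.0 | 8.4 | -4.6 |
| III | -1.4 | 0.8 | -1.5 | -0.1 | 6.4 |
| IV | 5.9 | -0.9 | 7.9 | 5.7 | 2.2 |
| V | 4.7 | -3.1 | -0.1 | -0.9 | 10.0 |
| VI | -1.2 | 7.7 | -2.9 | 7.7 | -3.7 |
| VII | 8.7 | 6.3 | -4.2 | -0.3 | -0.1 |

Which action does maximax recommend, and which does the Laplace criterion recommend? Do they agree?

maximax → V; laplace → IV (disagree)

Row maxima: I=7.4, II=8.4, III=6.4, IV=7.9, V=10.0, VI=7.7, VII=8.7
Best best-case = 10.0 → V.
Row averages: I=1.84, II=0.72, III=0.84, IV=4.16, V=2.12, VI=1.52, VII=2.08
Highest average = 4.16 → IV.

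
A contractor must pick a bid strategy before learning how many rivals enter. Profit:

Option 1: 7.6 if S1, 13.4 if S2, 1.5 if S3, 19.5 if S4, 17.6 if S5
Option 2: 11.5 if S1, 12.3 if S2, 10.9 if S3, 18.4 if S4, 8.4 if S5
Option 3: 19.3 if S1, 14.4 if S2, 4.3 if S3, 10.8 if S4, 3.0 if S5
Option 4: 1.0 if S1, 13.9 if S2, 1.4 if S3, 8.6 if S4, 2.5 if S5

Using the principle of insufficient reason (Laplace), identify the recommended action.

Row averages: Option 1=11.92, Option 2=12.3, Option 3=10.36, Option 4=5.48
Highest average = 12.3 → Option 2.

Option 2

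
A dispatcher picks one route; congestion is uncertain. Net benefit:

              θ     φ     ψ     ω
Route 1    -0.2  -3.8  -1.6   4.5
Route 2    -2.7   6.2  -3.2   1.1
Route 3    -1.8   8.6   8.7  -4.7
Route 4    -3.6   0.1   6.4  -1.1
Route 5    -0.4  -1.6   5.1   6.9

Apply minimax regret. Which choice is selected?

Route 4

Column bests: θ=-0.2, φ=8.6, ψ=8.7, ω=6.9.
Route 1 regrets: 0.0, 12.4, 10.3, 2.4 → max 12.4
Route 2 regrets: 2.5, 2.4, 11.9, 5.8 → max 11.9
Route 3 regrets: 1.6, 0.0, 0.0, 11.6 → max 11.6
Route 4 regrets: 3.4, 8.5, 2.3, 8.0 → max 8.5
Route 5 regrets: 0.2, 10.2, 3.6, 0.0 → max 10.2
Smallest max regret = 8.5 → Route 4.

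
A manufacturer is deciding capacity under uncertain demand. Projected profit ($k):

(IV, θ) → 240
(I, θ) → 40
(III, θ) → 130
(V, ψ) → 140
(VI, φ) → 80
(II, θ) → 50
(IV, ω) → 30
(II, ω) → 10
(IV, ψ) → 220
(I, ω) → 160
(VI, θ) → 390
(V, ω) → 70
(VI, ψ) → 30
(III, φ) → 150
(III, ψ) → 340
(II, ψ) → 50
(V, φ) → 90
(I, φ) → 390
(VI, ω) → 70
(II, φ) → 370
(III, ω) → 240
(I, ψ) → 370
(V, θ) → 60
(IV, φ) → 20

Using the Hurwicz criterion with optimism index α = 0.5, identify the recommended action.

III

I: 0.5·390 + 0.5·40 = 215
II: 0.5·370 + 0.5·10 = 190
III: 0.5·340 + 0.5·130 = 235
IV: 0.5·240 + 0.5·20 = 130
V: 0.5·140 + 0.5·60 = 100
VI: 0.5·390 + 0.5·30 = 210
Highest Hurwicz score = 235 → III.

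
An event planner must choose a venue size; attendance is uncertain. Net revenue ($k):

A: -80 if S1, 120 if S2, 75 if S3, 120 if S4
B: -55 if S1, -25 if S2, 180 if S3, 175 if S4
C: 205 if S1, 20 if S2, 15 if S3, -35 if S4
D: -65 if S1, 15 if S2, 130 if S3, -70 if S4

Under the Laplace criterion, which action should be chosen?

B

Row averages: A=58.75, B=68.75, C=51.25, D=2.5
Highest average = 68.75 → B.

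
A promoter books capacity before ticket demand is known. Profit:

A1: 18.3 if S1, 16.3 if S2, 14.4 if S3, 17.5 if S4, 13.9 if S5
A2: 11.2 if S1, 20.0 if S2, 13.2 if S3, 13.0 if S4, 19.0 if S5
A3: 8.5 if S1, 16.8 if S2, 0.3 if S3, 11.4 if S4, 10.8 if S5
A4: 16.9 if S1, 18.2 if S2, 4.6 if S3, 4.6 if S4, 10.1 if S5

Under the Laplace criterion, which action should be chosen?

Row averages: A1=16.08, A2=15.28, A3=9.56, A4=10.88
Highest average = 16.08 → A1.

A1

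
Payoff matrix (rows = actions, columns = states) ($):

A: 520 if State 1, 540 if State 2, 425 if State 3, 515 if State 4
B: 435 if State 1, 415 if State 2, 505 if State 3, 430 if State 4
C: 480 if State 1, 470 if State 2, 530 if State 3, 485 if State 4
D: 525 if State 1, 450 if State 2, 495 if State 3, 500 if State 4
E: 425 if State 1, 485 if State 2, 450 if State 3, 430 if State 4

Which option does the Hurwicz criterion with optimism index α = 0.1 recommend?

A: 0.1·540 + 0.9·425 = 436.5
B: 0.1·505 + 0.9·415 = 424
C: 0.1·530 + 0.9·470 = 476
D: 0.1·525 + 0.9·450 = 457.5
E: 0.1·485 + 0.9·425 = 431
Highest Hurwicz score = 476 → C.

C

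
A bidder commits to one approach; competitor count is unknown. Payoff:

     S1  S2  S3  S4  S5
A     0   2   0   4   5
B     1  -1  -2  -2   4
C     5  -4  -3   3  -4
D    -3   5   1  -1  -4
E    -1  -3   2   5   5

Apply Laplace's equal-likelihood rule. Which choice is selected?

Row averages: A=2.2, B=0, C=-0.6, D=-0.4, E=1.6
Highest average = 2.2 → A.

A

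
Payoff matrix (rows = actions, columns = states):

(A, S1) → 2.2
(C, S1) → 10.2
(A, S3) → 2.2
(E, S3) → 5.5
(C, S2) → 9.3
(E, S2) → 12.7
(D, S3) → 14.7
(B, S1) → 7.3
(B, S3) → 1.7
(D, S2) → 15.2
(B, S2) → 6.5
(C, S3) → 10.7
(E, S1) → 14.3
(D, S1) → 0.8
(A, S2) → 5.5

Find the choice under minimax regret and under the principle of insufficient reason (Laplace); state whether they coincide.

Column bests: S1=14.3, S2=15.2, S3=14.7.
A regrets: 12.1, 9.7, 12.5 → max 12.5
B regrets: 7.0, 8.7, 13.0 → max 13.0
C regrets: 4.1, 5.9, 4.0 → max 5.9
D regrets: 13.5, 0.0, 0.0 → max 13.5
E regrets: 0.0, 2.5, 9.2 → max 9.2
Smallest max regret = 5.9 → C.
Row averages: A=3.3, B=31/6, C=151/15, D=307/30, E=65/6
Highest average = 65/6 → E.

minimax regret → C; laplace → E (disagree)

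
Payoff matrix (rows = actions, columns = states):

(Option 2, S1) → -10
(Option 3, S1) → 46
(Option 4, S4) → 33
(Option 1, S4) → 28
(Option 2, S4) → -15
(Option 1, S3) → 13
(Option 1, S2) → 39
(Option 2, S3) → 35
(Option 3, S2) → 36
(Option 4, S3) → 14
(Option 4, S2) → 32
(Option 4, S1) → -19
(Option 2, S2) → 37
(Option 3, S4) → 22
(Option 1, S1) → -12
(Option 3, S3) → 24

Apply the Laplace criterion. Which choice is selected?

Row averages: Option 1=17, Option 2=11.75, Option 3=32, Option 4=15
Highest average = 32 → Option 3.

Option 3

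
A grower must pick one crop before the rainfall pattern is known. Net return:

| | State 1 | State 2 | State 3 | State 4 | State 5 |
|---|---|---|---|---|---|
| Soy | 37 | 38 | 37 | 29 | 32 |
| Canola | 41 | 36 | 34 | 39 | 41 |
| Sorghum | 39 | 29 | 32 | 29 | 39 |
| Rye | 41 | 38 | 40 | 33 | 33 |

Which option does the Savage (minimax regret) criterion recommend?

Column bests: State 1=41, State 2=38, State 3=40, State 4=39, State 5=41.
Soy regrets: 4, 0, 3, 10, 9 → max 10
Canola regrets: 0, 2, 6, 0, 0 → max 6
Sorghum regrets: 2, 9, 8, 10, 2 → max 10
Rye regrets: 0, 0, 0, 6, 8 → max 8
Smallest max regret = 6 → Canola.

Canola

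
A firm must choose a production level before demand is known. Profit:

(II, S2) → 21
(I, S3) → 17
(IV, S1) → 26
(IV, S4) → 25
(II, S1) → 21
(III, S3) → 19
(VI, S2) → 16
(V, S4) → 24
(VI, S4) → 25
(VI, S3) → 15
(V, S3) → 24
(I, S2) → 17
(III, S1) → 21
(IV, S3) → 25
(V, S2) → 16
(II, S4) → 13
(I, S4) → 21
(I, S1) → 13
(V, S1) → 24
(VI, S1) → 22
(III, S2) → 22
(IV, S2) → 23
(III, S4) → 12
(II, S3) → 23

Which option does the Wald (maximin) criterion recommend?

IV

Row minima: I=13, II=13, III=12, IV=23, V=16, VI=15
Best worst-case = 23 → IV.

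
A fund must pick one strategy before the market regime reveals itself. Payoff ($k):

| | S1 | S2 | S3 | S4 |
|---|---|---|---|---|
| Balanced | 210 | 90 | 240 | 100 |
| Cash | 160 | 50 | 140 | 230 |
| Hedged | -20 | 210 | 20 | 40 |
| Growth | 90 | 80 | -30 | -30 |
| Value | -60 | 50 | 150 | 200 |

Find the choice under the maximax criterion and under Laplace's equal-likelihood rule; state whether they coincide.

Row maxima: Balanced=240, Cash=230, Hedged=210, Growth=90, Value=200
Best best-case = 240 → Balanced.
Row averages: Balanced=160, Cash=145, Hedged=62.5, Growth=27.5, Value=85
Highest average = 160 → Balanced.

maximax → Balanced; laplace → Balanced (agree)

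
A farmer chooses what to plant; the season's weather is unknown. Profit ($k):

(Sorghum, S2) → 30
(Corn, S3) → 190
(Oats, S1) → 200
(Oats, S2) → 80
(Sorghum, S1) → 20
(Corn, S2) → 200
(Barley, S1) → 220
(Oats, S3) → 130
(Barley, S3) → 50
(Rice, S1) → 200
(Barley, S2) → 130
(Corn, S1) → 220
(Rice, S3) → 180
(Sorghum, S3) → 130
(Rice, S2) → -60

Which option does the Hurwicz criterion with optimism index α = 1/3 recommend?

Sorghum: 1/3·130 + 2/3·20 = 170/3
Rice: 1/3·200 + 2/3·(-60) = 80/3
Barley: 1/3·220 + 2/3·50 = 320/3
Oats: 1/3·200 + 2/3·80 = 120
Corn: 1/3·220 + 2/3·190 = 200
Highest Hurwicz score = 200 → Corn.

Corn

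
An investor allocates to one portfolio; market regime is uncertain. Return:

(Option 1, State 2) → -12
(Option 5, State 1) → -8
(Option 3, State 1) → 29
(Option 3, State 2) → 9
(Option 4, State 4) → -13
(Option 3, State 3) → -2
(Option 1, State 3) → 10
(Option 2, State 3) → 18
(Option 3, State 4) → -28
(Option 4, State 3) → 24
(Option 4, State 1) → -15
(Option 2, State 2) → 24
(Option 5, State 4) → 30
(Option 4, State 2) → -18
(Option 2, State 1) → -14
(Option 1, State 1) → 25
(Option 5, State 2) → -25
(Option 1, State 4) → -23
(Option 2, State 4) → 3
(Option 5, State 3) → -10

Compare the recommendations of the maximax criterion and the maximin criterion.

maximax → Option 5; maximin → Option 2 (disagree)

Row maxima: Option 1=25, Option 2=24, Option 3=29, Option 4=24, Option 5=30
Best best-case = 30 → Option 5.
Row minima: Option 1=-23, Option 2=-14, Option 3=-28, Option 4=-18, Option 5=-25
Best worst-case = -14 → Option 2.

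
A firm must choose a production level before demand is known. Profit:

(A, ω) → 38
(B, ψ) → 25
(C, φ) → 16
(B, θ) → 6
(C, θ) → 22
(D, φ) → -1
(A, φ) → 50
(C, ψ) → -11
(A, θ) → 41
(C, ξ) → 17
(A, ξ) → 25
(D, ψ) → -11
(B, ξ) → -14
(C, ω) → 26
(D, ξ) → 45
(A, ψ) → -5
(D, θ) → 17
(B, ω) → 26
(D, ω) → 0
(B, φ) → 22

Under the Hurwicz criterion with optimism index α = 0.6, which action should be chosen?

A: 0.6·50 + 0.4·(-5) = 28
B: 0.6·26 + 0.4·(-14) = 10
C: 0.6·26 + 0.4·(-11) = 11.2
D: 0.6·45 + 0.4·(-11) = 22.6
Highest Hurwicz score = 28 → A.

A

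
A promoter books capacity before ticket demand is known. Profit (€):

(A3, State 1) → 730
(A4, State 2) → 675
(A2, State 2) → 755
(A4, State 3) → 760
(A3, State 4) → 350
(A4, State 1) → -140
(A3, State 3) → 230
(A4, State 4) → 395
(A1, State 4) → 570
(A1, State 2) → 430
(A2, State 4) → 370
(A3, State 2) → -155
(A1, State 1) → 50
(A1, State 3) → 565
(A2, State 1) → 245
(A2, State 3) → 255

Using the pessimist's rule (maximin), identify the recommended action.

Row minima: A1=50, A2=245, A3=-155, A4=-140
Best worst-case = 245 → A2.

A2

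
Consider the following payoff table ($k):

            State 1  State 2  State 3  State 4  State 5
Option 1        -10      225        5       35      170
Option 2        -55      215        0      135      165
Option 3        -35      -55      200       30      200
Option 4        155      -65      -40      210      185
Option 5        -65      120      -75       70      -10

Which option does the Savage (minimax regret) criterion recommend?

Option 1

Column bests: State 1=155, State 2=225, State 3=200, State 4=210, State 5=200.
Option 1 regrets: 165, 0, 195, 175, 30 → max 195
Option 2 regrets: 210, 10, 200, 75, 35 → max 210
Option 3 regrets: 190, 280, 0, 180, 0 → max 280
Option 4 regrets: 0, 290, 240, 0, 15 → max 290
Option 5 regrets: 220, 105, 275, 140, 210 → max 275
Smallest max regret = 195 → Option 1.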